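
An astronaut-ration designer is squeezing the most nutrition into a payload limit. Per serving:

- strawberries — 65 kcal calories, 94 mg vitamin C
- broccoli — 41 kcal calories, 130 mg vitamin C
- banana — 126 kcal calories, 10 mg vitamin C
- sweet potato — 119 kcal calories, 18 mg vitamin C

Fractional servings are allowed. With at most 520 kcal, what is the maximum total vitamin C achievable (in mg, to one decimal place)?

1648.8 mg

Vitamin C per kcal: broccoli 3.171, strawberries 1.446, sweet potato 0.1513, banana 0.07937.
With no serving limits, spend the whole calories allowance on broccoli: 520 kcal / 41 kcal × 130 mg = 1648.8 mg.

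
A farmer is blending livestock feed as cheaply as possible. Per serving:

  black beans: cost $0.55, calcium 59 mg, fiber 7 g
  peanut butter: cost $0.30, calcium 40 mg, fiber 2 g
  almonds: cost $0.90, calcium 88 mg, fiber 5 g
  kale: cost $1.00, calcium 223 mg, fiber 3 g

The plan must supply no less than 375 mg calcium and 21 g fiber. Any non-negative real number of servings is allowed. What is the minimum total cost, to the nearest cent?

$2.42

A basic optimal solution has at most two foods positive. Try each food alone and each pair with both targets met exactly.
black beans only: max(375/59, 21/7) = 6.356 servings → $3.50.
peanut butter only: max(375/40, 21/2) = 10.5 servings → $3.15.
almonds only: max(375/88, 21/5) = 4.261 servings → $3.84.
kale only: max(375/223, 21/3) = 7 servings → $7.00.
black beans + peanut butter with both tight: 0.5556 servings and 8.556 servings → $2.87.
black beans + almonds: intersection lies outside the first quadrant.
black beans + kale with both tight: 2.571 servings and 1.001 servings → $2.42.
peanut butter + almonds with both tight: 1.125 servings and 3.75 servings → $3.71.
peanut butter + kale with both targets exact would need a negative amount; discard.
almonds + kale with both tight: 4.181 servings and 0.03173 servings → $3.79.
Cheapest feasible corner: $2.42.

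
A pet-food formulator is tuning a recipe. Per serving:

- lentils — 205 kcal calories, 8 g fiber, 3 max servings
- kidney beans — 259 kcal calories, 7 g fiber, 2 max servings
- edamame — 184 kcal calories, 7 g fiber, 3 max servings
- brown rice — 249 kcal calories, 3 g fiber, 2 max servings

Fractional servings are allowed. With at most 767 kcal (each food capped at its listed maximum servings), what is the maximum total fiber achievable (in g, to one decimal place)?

29.8 g

Fiber per kcal: lentils 0.03902, edamame 0.03804, kidney beans 0.02703, brown rice 0.01205.
Take 3 servings of lentils: uses 615 kcal, +24.0 g fiber (running total 24.0 g).
Take 0.8261 servings of edamame: uses 152 kcal, +5.8 g fiber (running total 29.8 g).
Greedy by best ratio exhausts the calories allowance optimally: 29.8 g.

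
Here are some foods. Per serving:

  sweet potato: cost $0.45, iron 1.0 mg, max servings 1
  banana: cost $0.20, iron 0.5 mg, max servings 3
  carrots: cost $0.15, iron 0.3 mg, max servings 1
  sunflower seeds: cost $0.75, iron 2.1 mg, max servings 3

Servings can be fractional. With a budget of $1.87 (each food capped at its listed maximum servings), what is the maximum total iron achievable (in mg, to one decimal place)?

5.2 mg

Iron per dollar: sunflower seeds 2.8, banana 2.5, sweet potato 2.222, carrots 2.
Take 2.493 servings of sunflower seeds: spends $1.87, +5.2 mg iron (running total 5.2 mg).
Greedy by best ratio exhausts the cost allowance optimally: 5.2 mg.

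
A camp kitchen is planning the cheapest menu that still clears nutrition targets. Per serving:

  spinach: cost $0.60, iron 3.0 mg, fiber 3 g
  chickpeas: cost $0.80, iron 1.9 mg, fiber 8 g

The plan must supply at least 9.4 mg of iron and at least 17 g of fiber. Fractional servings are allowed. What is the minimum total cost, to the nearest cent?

$2.40

The cheapest plan sits at a corner of the feasible region — with two constraints it uses at most two foods.
spinach only: max(9.4/3.0, 17/3) = 5.667 servings → $3.40.
chickpeas only: max(9.4/1.9, 17/8) = 4.947 servings → $3.96.
spinach + chickpeas with both tight: 2.344 servings and 1.246 servings → $2.40.
Cheapest feasible corner: $2.40.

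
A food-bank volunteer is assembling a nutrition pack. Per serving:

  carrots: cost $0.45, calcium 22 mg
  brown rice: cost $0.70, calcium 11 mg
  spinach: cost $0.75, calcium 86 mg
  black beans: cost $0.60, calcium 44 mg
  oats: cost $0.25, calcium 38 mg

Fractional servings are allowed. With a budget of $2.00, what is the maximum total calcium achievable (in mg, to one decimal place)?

304.0 mg

Calcium per dollar: oats 152, spinach 114.7, black beans 73.33, carrots 48.89, brown rice 15.71.
With no serving limits, spend the whole cost allowance on oats: $2.00 / $0.25 × 38 mg = 304.0 mg.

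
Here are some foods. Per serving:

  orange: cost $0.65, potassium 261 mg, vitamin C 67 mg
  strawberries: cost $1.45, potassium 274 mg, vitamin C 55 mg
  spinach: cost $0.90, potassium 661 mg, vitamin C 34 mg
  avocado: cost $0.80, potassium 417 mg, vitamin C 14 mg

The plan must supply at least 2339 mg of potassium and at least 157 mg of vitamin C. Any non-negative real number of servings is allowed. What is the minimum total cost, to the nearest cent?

Two binding constraints pin down two serving amounts, so the optimal mix uses at most two foods. The candidates are each food alone (scaled to the tighter of potassium/vitamin C) and each pair with both constraints tight.
orange only: max(2339/261, 157/67) = 8.962 servings → $5.83.
strawberries only: max(2339/274, 157/55) = 8.536 servings → $12.38.
spinach only: max(2339/661, 157/34) = 4.618 servings → $4.16.
avocado only: max(2339/417, 157/14) = 11.21 servings → $8.97.
orange + strawberries: intersection lies outside the first quadrant.
orange + spinach with both tight: 0.6848 servings and 3.268 servings → $3.39.
orange + avocado with both tight: 1.347 servings and 4.766 servings → $4.69.
strawberries + spinach with both tight: 0.8969 servings and 3.167 servings → $4.15.
strawberries + avocado with both tight: 1.713 servings and 4.483 servings → $6.07.
spinach + avocado with both targets exact would need a negative amount; discard.
The minimum over all feasible corners is $3.39.

$3.39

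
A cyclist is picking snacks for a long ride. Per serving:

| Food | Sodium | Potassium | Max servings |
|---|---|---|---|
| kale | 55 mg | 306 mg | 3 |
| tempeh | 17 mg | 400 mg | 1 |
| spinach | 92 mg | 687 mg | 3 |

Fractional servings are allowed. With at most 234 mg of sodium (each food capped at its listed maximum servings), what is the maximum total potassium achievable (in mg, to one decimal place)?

Potassium per mg sodium: tempeh 23.53, spinach 7.467, kale 5.564.
Take 1 serving of tempeh: uses 17 mg sodium, +400.0 mg potassium (running total 400.0 mg).
Take 2.359 servings of spinach: uses 217 mg sodium, +1620.4 mg potassium (running total 2020.4 mg).
Filling greedily by potassium-per-mg sodium is optimal for one linear limit, giving 2020.4 mg.

2020.4 mg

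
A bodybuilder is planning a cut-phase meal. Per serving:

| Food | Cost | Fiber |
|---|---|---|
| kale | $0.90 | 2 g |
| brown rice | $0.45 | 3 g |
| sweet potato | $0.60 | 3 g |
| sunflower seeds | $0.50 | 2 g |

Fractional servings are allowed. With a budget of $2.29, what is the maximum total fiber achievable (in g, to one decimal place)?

15.3 g

Fiber per dollar: brown rice 6.667, sweet potato 5, sunflower seeds 4, kale 2.222.
With no serving limits, spend the whole cost allowance on brown rice: $2.29 / $0.45 × 3 g = 15.3 g.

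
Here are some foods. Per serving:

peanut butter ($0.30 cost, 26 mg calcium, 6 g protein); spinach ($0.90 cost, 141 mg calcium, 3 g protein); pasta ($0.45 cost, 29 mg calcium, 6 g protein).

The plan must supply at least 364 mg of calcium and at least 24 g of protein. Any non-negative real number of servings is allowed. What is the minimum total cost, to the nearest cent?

At the optimum either one food covers both requirements or two foods hit both targets exactly; no other combination can be cheaper.
peanut butter only: max(364/26, 24/6) = 14 servings → $4.20.
spinach only: max(364/141, 24/3) = 8 servings → $7.20.
pasta only: max(364/29, 24/6) = 12.55 servings → $5.65.
peanut butter + spinach with both tight: 2.984 servings and 2.031 servings → $2.72.
peanut butter + pasta: the both-tight solution has a negative serving — not a feasible corner.
spinach + pasta with both tight: 1.96 servings and 3.02 servings → $3.12.
The minimum over all feasible corners is $2.72.

$2.72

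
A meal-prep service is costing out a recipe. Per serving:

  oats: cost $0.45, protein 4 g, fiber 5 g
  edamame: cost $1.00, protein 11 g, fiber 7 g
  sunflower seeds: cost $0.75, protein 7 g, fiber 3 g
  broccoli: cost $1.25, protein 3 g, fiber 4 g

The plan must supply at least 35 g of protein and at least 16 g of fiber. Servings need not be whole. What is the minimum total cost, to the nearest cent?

The cheapest plan sits at a corner of the feasible region — with two constraints it uses at most two foods.
oats only: max(35/4, 16/5) = 8.75 servings → $3.94.
edamame only: max(35/11, 16/7) = 3.182 servings → $3.18.
sunflower seeds only: max(35/7, 16/3) = 5.333 servings → $4.00.
broccoli only: max(35/3, 16/4) = 11.67 servings → $14.58.
oats + edamame with both targets exact would need a negative amount; discard.
oats + sunflower seeds with both tight: 0.3043 servings and 4.826 servings → $3.76.
oats + broccoli: the both-tight solution has a negative serving — not a feasible corner.
edamame + sunflower seeds with both tight: 0.4375 servings and 4.312 servings → $3.67.
edamame + broccoli: intersection lies outside the first quadrant.
sunflower seeds + broccoli with both tight: 4.842 servings and 0.3684 servings → $4.09.
The minimum over all feasible corners is $3.18.

$3.18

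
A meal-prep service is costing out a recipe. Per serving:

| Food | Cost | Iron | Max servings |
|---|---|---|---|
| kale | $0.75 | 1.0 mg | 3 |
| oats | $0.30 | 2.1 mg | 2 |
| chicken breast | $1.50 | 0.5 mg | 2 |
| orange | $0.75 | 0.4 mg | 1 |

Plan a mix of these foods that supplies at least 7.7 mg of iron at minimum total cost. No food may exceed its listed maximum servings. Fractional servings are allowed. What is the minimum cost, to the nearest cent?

Cost per mg of iron: oats $0.1429, kale $0.7500, orange $1.8750, chicken breast $3.0000.
Take 2 servings of oats: +4.2 mg iron for $0.60 (total $0.60, still need 3.5 mg).
Take 3 servings of kale: +3.0 mg iron for $2.25 (total $2.85, still need 0.5 mg).
Take 1 serving of orange: +0.4 mg iron for $0.75 (total $3.60, still need 0.1 mg).
Take 0.2 servings of chicken breast: +0.1 mg iron for $0.30 (total $3.90, still need 0.0 mg).
Greedy by cheapest-per-mg is optimal for a single linear constraint, so the minimum cost is $3.90.

$3.90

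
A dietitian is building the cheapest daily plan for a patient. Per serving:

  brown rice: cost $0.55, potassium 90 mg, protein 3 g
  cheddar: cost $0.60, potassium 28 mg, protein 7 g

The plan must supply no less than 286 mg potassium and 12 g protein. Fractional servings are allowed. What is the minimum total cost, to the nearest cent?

$1.92

At the optimum either one food covers both requirements or two foods hit both targets exactly; no other combination can be cheaper.
brown rice only: max(286/90, 12/3) = 4 servings → $2.20.
cheddar only: max(286/28, 12/7) = 10.21 servings → $6.13.
brown rice + cheddar with both tight: 3.051 servings and 0.4066 servings → $1.92.
Cheapest feasible corner: $1.92.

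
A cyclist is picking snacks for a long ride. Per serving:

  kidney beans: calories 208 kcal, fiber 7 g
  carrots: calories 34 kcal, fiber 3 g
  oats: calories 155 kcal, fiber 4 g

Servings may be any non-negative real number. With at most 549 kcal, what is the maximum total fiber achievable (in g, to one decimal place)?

48.4 g

Fiber per kcal: carrots 0.08824, kidney beans 0.03365, oats 0.02581.
With no serving limits, spend the whole calories allowance on carrots: 549 kcal / 34 kcal × 3 g = 48.4 g.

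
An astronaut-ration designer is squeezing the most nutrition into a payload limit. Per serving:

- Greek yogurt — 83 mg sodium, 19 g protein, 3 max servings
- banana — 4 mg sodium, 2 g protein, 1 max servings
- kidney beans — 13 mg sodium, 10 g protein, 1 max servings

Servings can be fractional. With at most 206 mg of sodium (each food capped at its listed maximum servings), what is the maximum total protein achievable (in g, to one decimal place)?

Protein per mg sodium: kidney beans 0.7692, banana 0.5, Greek yogurt 0.2289.
Take 1 serving of kidney beans: uses 13 mg sodium, +10.0 g protein (running total 10.0 g).
Take 1 serving of banana: uses 4 mg sodium, +2.0 g protein (running total 12.0 g).
Take 2.277 servings of Greek yogurt: uses 189 mg sodium, +43.3 g protein (running total 55.3 g).
Greedy by best ratio exhausts the sodium allowance optimally: 55.3 g.

55.3 g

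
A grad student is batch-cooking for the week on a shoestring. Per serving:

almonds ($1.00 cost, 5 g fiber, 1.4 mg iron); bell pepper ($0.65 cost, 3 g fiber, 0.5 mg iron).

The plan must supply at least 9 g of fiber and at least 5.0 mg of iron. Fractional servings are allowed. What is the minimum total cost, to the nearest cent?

$3.57

This is a tiny linear program; its minimum lies at a vertex of the feasible set. List the vertices and price them.
almonds only: max(9/5, 5.0/1.4) = 3.571 servings → $3.57.
bell pepper only: max(9/3, 5.0/0.5) = 10 servings → $6.50.
almonds + bell pepper: intersection lies outside the first quadrant.
So the least-cost plan costs $3.57.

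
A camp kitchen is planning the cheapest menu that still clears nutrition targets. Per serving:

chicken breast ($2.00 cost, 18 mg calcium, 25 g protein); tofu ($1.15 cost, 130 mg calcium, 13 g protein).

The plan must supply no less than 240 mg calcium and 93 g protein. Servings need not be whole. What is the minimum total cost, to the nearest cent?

With two linear requirements the optimum uses one or two foods; enumerate the corners.
chicken breast only: max(240/18, 93/25) = 13.33 servings → $26.67.
tofu only: max(240/130, 93/13) = 7.154 servings → $8.23.
chicken breast + tofu with both tight: 2.974 servings and 1.434 servings → $7.60.
Cheapest feasible corner: $7.60.

$7.60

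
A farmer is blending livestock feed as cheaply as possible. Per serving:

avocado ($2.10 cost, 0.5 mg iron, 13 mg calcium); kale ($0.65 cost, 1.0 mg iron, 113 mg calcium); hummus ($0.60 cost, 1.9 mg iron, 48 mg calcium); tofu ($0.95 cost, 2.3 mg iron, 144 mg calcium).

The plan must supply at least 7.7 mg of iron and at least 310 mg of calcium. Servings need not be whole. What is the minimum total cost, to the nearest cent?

Minimising a linear cost over {iron ≥ 7.7, calcium ≥ 310, servings ≥ 0} — the optimum is at a vertex, using one or two foods.
avocado only: max(7.7/0.5, 310/13) = 23.85 servings → $50.08.
kale only: max(7.7/1.0, 310/113) = 7.7 servings → $5.00.
hummus only: max(7.7/1.9, 310/48) = 6.458 servings → $3.88.
tofu only: max(7.7/2.3, 310/144) = 3.348 servings → $3.18.
avocado + kale with both tight: 12.88 servings and 1.262 servings → $27.86.
avocado + hummus with both targets exact would need a negative amount; discard.
avocado + tofu with both tight: 9.401 servings and 1.304 servings → $20.98.
kale + hummus with both tight: 1.316 servings and 3.36 servings → $2.87.
kale + tofu with both targets exact would need a negative amount; discard.
hummus + tofu with both tight: 2.425 servings and 1.344 servings → $2.73.
So the least-cost plan costs $2.73.

$2.73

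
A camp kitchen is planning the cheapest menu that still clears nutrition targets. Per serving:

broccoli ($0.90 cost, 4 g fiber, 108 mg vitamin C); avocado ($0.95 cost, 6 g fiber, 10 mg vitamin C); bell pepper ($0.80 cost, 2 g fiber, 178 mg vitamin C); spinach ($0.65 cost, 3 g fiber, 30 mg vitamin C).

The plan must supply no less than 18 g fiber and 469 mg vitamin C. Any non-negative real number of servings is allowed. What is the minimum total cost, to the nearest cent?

$4.01

At the optimum either one food covers both requirements or two foods hit both targets exactly; no other combination can be cheaper.
broccoli only: max(18/4, 469/108) = 4.5 servings → $4.05.
avocado only: max(18/6, 469/10) = 46.9 servings → $44.55.
bell pepper only: max(18/2, 469/178) = 9 servings → $7.20.
spinach only: max(18/3, 469/30) = 15.63 servings → $10.16.
broccoli + avocado with both tight: 4.332 servings and 0.1118 servings → $4.01.
broccoli + bell pepper: the both-tight solution has a negative serving — not a feasible corner.
broccoli + spinach with both tight: 4.25 servings and 0.3333 servings → $4.04.
avocado + bell pepper with both tight: 2.162 servings and 2.513 servings → $4.06.
avocado + spinach: the both-tight solution has a negative serving — not a feasible corner.
bell pepper + spinach with both tight: 1.829 servings and 4.781 servings → $4.57.
So the least-cost plan costs $4.01.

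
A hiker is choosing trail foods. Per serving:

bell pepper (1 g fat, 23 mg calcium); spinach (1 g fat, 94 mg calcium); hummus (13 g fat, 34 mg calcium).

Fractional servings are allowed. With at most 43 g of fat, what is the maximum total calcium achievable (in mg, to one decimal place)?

Calcium per g fat: spinach 94, bell pepper 23, hummus 2.615.
With no serving limits, spend the whole fat allowance on spinach: 43 g / 1 g × 94 mg = 4042.0 mg.

4042.0 mg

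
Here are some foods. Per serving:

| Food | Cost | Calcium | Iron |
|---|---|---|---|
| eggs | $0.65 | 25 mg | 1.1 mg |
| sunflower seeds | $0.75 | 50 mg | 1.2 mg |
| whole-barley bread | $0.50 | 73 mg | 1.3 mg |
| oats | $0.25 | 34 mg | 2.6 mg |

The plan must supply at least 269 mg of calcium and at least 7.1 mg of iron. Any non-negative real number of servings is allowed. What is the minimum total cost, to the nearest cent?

Compare the cost at each extreme point of the feasible region.
eggs only: max(269/25, 7.1/1.1) = 10.76 servings → $6.99.
sunflower seeds only: max(269/50, 7.1/1.2) = 5.917 servings → $4.44.
whole-barley bread only: max(269/73, 7.1/1.3) = 5.462 servings → $2.73.
oats only: max(269/34, 7.1/2.6) = 7.912 servings → $1.98.
eggs + sunflower seeds with both tight: 1.288 servings and 4.736 servings → $4.39.
eggs + whole-barley bread with both tight: 3.527 servings and 2.477 servings → $3.53.
eggs + oats with both targets exact would need a negative amount; discard.
sunflower seeds + whole-barley bread: intersection lies outside the first quadrant.
sunflower seeds + oats with both tight: 5.135 servings and 0.361 servings → $3.94.
whole-barley bread + oats with both tight: 3.146 servings and 1.158 servings → $1.86.
The minimum over all feasible corners is $1.86.

$1.86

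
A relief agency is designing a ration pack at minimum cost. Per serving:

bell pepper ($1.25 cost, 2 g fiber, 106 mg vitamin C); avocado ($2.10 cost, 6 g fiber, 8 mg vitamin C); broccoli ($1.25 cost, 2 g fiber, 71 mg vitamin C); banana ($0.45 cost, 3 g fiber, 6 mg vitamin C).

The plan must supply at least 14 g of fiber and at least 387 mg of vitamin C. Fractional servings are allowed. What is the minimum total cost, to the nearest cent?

bell pepper only: max(14/2, 387/106) = 7 servings → $8.75.
avocado only: max(14/6, 387/8) = 48.38 servings → $101.59.
broccoli only: max(14/2, 387/71) = 7 servings → $8.75.
banana only: max(14/3, 387/6) = 64.5 servings → $29.02.
bell pepper + avocado with both tight: 3.565 servings and 1.145 servings → $6.86.
bell pepper + broccoli: intersection lies outside the first quadrant.
bell pepper + banana with both tight: 3.52 servings and 2.32 servings → $5.44.
avocado + broccoli with both tight: 0.5366 servings and 5.39 servings → $7.86.
avocado + banana with both targets exact would need a negative amount; discard.
broccoli + banana with both tight: 5.358 servings and 1.095 servings → $7.19.
So the least-cost plan costs $5.44.

$5.44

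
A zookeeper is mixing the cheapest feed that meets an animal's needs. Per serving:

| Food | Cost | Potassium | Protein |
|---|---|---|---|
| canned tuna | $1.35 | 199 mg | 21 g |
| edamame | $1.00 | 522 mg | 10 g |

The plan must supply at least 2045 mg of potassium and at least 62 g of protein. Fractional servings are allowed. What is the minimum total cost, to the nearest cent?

Compare the cost at each extreme point of the feasible region.
canned tuna only: max(2045/199, 62/21) = 10.28 servings → $13.87.
edamame only: max(2045/522, 62/10) = 6.2 servings → $6.20.
canned tuna + edamame with both tight: 1.328 servings and 3.411 servings → $5.20.
The minimum over all feasible corners is $5.20.

$5.20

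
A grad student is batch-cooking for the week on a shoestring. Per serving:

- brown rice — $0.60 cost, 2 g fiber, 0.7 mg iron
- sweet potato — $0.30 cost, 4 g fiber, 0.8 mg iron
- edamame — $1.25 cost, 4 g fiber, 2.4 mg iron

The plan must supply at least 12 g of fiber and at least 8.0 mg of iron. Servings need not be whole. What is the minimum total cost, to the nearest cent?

Two binding constraints pin down two serving amounts, so the optimal mix uses at most two foods. The candidates are each food alone (scaled to the tighter of fiber/iron) and each pair with both constraints tight.
brown rice only: max(12/2, 8.0/0.7) = 11.43 servings → $6.86.
sweet potato only: max(12/4, 8.0/0.8) = 10 servings → $3.00.
edamame only: max(12/4, 8.0/2.4) = 3.333 servings → $4.17.
brown rice + sweet potato: intersection lies outside the first quadrant.
brown rice + edamame: intersection lies outside the first quadrant.
sweet potato + edamame: intersection lies outside the first quadrant.
The minimum over all feasible corners is $3.00.

$3.00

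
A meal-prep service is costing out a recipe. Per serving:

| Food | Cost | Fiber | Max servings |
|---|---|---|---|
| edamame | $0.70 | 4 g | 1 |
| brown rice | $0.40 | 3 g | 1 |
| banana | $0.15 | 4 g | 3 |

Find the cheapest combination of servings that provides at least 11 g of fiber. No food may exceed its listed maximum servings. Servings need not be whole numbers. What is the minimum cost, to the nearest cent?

Cost per g of fiber: banana $0.0375, brown rice $0.1333, edamame $0.1750.
Take 2.75 servings of banana: +11.0 g fiber for $0.41 (total $0.41, still need 0.0 g).
Filling from the cheapest source first is optimal under one linear minimum: $0.41.

$0.41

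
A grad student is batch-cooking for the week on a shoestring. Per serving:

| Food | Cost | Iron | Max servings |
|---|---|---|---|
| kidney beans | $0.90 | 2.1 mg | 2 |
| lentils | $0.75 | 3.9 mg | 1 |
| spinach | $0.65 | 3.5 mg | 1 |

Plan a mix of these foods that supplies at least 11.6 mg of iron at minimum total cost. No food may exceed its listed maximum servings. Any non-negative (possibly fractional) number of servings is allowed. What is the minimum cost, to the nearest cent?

Cost per mg of iron: spinach $0.1857, lentils $0.1923, kidney beans $0.4286.
Take 1 serving of spinach: +3.5 mg iron for $0.65 (total $0.65, still need 8.1 mg).
Take 1 serving of lentils: +3.9 mg iron for $0.75 (total $1.40, still need 4.2 mg).
Take 2 servings of kidney beans: +4.2 mg iron for $1.80 (total $3.20, still need 0.0 mg).
Filling from the cheapest source first is optimal under one linear minimum: $3.20.

$3.20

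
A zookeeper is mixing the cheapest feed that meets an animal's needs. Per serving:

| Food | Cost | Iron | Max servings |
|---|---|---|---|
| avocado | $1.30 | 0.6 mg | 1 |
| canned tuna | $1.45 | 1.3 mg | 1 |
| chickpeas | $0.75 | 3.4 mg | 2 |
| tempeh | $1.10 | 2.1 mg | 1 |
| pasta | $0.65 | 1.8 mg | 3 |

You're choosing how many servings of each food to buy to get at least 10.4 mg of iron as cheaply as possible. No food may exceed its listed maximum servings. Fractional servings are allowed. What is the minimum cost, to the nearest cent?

Cost per mg of iron: chickpeas $0.2206, pasta $0.3611, tempeh $0.5238, canned tuna $1.1154, avocado $2.1667.
Take 2 servings of chickpeas: +6.8 mg iron for $1.50 (total $1.50, still need 3.6 mg).
Take 2 servings of pasta: +3.6 mg iron for $1.30 (total $2.80, still need 0.0 mg).
Filling from the cheapest source first is optimal under one linear minimum: $2.80.

$2.80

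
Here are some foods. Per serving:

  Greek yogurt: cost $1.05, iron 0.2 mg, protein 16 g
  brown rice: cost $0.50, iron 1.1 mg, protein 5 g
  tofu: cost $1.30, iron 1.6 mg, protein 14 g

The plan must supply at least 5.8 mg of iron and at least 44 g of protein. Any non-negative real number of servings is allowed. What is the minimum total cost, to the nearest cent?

$3.76

A basic optimal solution has at most two foods positive. Try each food alone and each pair with both targets met exactly.
Greek yogurt only: max(5.8/0.2, 44/16) = 29 servings → $30.45.
brown rice only: max(5.8/1.1, 44/5) = 8.8 servings → $4.40.
tofu only: max(5.8/1.6, 44/14) = 3.625 servings → $4.71.
Greek yogurt + brown rice with both tight: 1.169 servings and 5.06 servings → $3.76.
Greek yogurt + tofu: intersection lies outside the first quadrant.
brown rice + tofu with both tight: 1.459 servings and 2.622 servings → $4.14.
The minimum over all feasible corners is $3.76.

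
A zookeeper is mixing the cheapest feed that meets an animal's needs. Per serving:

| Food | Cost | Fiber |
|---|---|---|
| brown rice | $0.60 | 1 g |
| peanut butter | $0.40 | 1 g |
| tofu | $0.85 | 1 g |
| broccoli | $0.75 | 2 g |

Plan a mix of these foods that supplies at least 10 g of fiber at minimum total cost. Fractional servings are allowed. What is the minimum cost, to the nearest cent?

Cost per g of fiber: broccoli $0.3750, peanut butter $0.4000, brown rice $0.6000, tofu $0.8500.
With no serving limits, use only broccoli: 10 g / 2 g = 5 servings × $0.75 = $3.75.

$3.75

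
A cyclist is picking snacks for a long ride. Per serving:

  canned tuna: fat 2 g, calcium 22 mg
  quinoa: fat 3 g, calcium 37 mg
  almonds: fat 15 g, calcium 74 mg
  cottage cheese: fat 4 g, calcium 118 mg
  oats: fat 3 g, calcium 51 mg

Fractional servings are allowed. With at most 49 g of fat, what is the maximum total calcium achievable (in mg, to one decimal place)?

Calcium per g fat: cottage cheese 29.5, oats 17, quinoa 12.33, canned tuna 11, almonds 4.933.
With no serving limits, spend the whole fat allowance on cottage cheese: 49 g / 4 g × 118 mg = 1445.5 mg.

1445.5 mg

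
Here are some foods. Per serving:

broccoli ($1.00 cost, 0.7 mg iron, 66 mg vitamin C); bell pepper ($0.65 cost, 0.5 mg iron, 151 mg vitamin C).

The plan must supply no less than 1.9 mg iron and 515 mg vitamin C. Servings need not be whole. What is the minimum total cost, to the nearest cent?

$2.47

Compare the cost at each extreme point of the feasible region.
broccoli only: max(1.9/0.7, 515/66) = 7.803 servings → $7.80.
bell pepper only: max(1.9/0.5, 515/151) = 3.8 servings → $2.47.
broccoli + bell pepper with both tight: 0.4044 servings and 3.234 servings → $2.51.
Cheapest feasible corner: $2.47.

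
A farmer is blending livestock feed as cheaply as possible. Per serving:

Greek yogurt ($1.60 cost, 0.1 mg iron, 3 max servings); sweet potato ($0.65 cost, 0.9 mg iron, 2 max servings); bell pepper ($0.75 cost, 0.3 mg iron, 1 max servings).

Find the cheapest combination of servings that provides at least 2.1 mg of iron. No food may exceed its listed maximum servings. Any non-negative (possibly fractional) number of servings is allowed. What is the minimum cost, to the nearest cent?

$2.05

Cost per mg of iron: sweet potato $0.7222, bell pepper $2.5000, Greek yogurt $16.0000.
Take 2 servings of sweet potato: +1.8 mg iron for $1.30 (total $1.30, still need 0.3 mg).
Take 1 serving of bell pepper: +0.3 mg iron for $0.75 (total $2.05, still need 0.0 mg).
Greedy by cheapest-per-mg is optimal for a single linear constraint, so the minimum cost is $2.05.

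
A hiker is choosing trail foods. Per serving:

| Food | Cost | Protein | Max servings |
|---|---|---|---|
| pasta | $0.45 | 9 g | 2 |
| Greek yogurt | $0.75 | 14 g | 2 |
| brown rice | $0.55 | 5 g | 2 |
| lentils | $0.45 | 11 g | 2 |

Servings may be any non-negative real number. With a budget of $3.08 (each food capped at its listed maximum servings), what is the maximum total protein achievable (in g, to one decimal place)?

Protein per dollar: lentils 24.44, pasta 20, Greek yogurt 18.67, brown rice 9.091.
Take 2 servings of lentils: spends $0.90, +22.0 g protein (running total 22.0 g).
Take 2 servings of pasta: spends $0.90, +18.0 g protein (running total 40.0 g).
Take 1.707 servings of Greek yogurt: spends $1.28, +23.9 g protein (running total 63.9 g).
Greedy by best ratio exhausts the cost allowance optimally: 63.9 g.

63.9 g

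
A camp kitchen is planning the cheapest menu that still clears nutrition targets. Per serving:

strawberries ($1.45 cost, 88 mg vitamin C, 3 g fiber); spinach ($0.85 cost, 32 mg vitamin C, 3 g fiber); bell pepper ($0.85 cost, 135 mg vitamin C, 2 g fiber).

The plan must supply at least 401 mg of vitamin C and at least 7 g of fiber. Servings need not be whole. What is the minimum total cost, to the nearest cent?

$2.80

strawberries only: max(401/88, 7/3) = 4.557 servings → $6.61.
spinach only: max(401/32, 7/3) = 12.53 servings → $10.65.
bell pepper only: max(401/135, 7/2) = 3.5 servings → $2.98.
strawberries + spinach: intersection lies outside the first quadrant.
strawberries + bell pepper with both tight: 0.6245 servings and 2.563 servings → $3.08.
spinach + bell pepper with both tight: 0.4194 servings and 2.871 servings → $2.80.
The minimum over all feasible corners is $2.80.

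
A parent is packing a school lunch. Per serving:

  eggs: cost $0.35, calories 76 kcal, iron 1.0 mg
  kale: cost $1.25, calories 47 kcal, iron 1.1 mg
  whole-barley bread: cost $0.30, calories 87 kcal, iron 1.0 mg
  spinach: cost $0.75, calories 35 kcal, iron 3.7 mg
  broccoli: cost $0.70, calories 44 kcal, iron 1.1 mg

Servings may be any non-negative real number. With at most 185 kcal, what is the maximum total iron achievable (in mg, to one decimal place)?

Iron per kcal: spinach 0.1057, broccoli 0.025, kale 0.0234, eggs 0.01316, whole-barley bread 0.01149.
With no serving limits, spend the whole calories allowance on spinach: 185 kcal / 35 kcal × 3.7 mg = 19.6 mg.

19.6 mg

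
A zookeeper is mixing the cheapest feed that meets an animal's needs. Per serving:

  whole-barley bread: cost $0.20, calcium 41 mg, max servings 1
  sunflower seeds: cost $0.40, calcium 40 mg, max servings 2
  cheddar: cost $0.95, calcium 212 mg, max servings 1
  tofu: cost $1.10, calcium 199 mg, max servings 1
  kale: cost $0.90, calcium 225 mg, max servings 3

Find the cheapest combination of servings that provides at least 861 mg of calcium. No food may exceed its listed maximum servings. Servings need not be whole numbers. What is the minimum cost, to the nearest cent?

$3.53

Cost per mg of calcium: kale $0.0040, cheddar $0.0045, whole-barley bread $0.0049, tofu $0.0055, sunflower seeds $0.0100.
Take 3 servings of kale: +675.0 mg calcium for $2.70 (total $2.70, still need 186.0 mg).
Take 0.8774 servings of cheddar: +186.0 mg calcium for $0.83 (total $3.53, still need 0.0 mg).
Greedy by cheapest-per-mg is optimal for a single linear constraint, so the minimum cost is $3.53.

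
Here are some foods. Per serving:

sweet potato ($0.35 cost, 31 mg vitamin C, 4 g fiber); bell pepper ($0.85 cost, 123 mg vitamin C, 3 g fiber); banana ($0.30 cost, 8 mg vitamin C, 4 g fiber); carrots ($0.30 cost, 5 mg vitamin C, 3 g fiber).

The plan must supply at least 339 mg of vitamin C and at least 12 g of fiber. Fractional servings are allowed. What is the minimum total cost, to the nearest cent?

sweet potato only: max(339/31, 12/4) = 10.94 servings → $3.83.
bell pepper only: max(339/123, 12/3) = 4 servings → $3.40.
banana only: max(339/8, 12/4) = 42.38 servings → $12.71.
carrots only: max(339/5, 12/3) = 67.8 servings → $20.34.
sweet potato + bell pepper with both tight: 1.15 servings and 2.466 servings → $2.50.
sweet potato + banana: intersection lies outside the first quadrant.
sweet potato + carrots: the both-tight solution has a negative serving — not a feasible corner.
bell pepper + banana with both tight: 2.692 servings and 0.9808 servings → $2.58.
bell pepper + carrots with both tight: 2.703 servings and 1.297 servings → $2.69.
banana + carrots with both targets exact would need a negative amount; discard.
Cheapest feasible corner: $2.50.

$2.50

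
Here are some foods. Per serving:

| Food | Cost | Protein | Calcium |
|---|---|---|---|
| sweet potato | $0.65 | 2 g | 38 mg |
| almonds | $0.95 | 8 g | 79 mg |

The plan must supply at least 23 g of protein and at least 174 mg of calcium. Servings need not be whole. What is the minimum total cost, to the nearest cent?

sweet potato only: max(23/2, 174/38) = 11.5 servings → $7.47.
almonds only: max(23/8, 174/79) = 2.875 servings → $2.73.
sweet potato + almonds: the both-tight solution has a negative serving — not a feasible corner.
The minimum over all feasible corners is $2.73.

$2.73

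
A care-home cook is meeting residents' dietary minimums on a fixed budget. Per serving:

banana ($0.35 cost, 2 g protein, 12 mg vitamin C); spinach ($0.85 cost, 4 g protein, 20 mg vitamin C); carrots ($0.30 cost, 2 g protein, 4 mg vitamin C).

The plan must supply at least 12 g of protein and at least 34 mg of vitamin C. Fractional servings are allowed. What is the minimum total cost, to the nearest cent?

A basic optimal solution has at most two foods positive. Try each food alone and each pair with both targets met exactly.
banana only: max(12/2, 34/12) = 6 servings → $2.10.
spinach only: max(12/4, 34/20) = 3 servings → $2.55.
carrots only: max(12/2, 34/4) = 8.5 servings → $2.55.
banana + spinach with both targets exact would need a negative amount; discard.
banana + carrots with both tight: 1.25 servings and 4.75 servings → $1.86.
spinach + carrots with both tight: 0.8333 servings and 4.333 servings → $2.01.
The minimum over all feasible corners is $1.86.

$1.86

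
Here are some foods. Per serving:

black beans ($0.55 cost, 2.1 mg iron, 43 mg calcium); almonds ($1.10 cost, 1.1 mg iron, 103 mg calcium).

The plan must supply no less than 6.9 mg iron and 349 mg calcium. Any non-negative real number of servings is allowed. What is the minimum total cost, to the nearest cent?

$3.90

Compare the cost at each extreme point of the feasible region.
black beans only: max(6.9/2.1, 349/43) = 8.116 servings → $4.46.
almonds only: max(6.9/1.1, 349/103) = 6.273 servings → $6.90.
black beans + almonds with both tight: 1.934 servings and 2.581 servings → $3.90.
The minimum over all feasible corners is $3.90.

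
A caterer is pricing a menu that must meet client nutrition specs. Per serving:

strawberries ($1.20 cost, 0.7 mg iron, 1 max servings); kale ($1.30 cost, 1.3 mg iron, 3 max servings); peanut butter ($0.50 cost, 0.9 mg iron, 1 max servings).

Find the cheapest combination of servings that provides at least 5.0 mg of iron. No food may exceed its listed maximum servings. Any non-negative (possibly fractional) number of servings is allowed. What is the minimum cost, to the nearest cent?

$4.74

Cost per mg of iron: peanut butter $0.5556, kale $1.0000, strawberries $1.7143.
Take 1 serving of peanut butter: +0.9 mg iron for $0.50 (total $0.50, still need 4.1 mg).
Take 3 servings of kale: +3.9 mg iron for $3.90 (total $4.40, still need 0.2 mg).
Take 0.2857 servings of strawberries: +0.2 mg iron for $0.34 (total $4.74, still need 0.0 mg).
Greedy by cheapest-per-mg is optimal for a single linear constraint, so the minimum cost is $4.74.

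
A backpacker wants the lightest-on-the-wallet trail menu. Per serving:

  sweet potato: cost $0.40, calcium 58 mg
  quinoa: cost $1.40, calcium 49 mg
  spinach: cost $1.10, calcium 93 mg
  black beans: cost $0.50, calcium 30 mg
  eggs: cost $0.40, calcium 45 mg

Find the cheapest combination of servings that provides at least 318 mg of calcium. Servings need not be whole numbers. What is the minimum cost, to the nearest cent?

$2.19

Cost per mg of calcium: sweet potato $0.0069, eggs $0.0089, spinach $0.0118, black beans $0.0167, quinoa $0.0286.
With no serving limits, use only sweet potato: 318 mg / 58 mg = 5.483 servings × $0.40 = $2.19.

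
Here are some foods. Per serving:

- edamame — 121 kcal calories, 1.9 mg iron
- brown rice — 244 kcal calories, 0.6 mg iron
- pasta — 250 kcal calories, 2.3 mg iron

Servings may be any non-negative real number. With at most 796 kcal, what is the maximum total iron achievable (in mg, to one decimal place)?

Iron per kcal: edamame 0.0157, pasta 0.0092, brown rice 0.002459.
With no serving limits, spend the whole calories allowance on edamame: 796 kcal / 121 kcal × 1.9 mg = 12.5 mg.

12.5 mg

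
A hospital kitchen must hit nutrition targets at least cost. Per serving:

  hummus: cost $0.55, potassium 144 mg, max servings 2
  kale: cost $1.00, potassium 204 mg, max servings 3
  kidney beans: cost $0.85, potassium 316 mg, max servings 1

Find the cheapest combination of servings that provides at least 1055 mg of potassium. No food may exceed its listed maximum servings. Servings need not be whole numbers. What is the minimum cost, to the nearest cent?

$4.16

Cost per mg of potassium: kidney beans $0.0027, hummus $0.0038, kale $0.0049.
Take 1 serving of kidney beans: +316.0 mg potassium for $0.85 (total $0.85, still need 739.0 mg).
Take 2 servings of hummus: +288.0 mg potassium for $1.10 (total $1.95, still need 451.0 mg).
Take 2.211 servings of kale: +451.0 mg potassium for $2.21 (total $4.16, still need 0.0 mg).
Greedy by cheapest-per-mg is optimal for a single linear constraint, so the minimum cost is $4.16.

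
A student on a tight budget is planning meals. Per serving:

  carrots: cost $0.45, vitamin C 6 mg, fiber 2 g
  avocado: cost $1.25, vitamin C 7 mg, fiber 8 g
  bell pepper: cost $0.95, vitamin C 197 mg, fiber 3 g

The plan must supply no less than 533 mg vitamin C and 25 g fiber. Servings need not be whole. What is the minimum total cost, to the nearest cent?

Two binding constraints pin down two serving amounts, so the optimal mix uses at most two foods. The candidates are each food alone (scaled to the tighter of vitamin C/fiber) and each pair with both constraints tight.
carrots only: max(533/6, 25/2) = 88.83 servings → $39.98.
avocado only: max(533/7, 25/8) = 76.14 servings → $95.18.
bell pepper only: max(533/197, 25/3) = 8.333 servings → $7.92.
carrots + avocado: the both-tight solution has a negative serving — not a feasible corner.
carrots + bell pepper with both tight: 8.846 servings and 2.436 servings → $6.29.
avocado + bell pepper with both tight: 2.139 servings and 2.63 servings → $5.17.
Cheapest feasible corner: $5.17.

$5.17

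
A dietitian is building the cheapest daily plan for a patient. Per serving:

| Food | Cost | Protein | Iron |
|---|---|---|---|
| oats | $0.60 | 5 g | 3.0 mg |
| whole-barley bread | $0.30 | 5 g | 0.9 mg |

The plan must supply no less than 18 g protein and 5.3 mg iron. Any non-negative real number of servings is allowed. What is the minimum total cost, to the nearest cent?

$1.37

At the optimum either one food covers both requirements or two foods hit both targets exactly; no other combination can be cheaper.
oats only: max(18/5, 5.3/3.0) = 3.6 servings → $2.16.
whole-barley bread only: max(18/5, 5.3/0.9) = 5.889 servings → $1.77.
oats + whole-barley bread with both tight: 0.981 servings and 2.619 servings → $1.37.
So the least-cost plan costs $1.37.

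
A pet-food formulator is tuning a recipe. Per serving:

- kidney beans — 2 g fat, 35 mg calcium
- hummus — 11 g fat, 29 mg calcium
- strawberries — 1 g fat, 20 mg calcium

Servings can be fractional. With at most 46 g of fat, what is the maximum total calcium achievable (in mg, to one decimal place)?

920.0 mg

Calcium per g fat: strawberries 20, kidney beans 17.5, hummus 2.636.
With no serving limits, spend the whole fat allowance on strawberries: 46 g / 1 g × 20 mg = 920.0 mg.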